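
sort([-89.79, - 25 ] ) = [-89.79,  -  25 ]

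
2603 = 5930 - 3327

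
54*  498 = 26892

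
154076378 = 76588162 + 77488216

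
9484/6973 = 9484/6973 = 1.36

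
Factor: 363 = 3^1*11^2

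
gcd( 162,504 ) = 18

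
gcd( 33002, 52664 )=58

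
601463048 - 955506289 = - 354043241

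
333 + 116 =449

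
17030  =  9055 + 7975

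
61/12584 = 61/12584 = 0.00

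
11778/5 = 11778/5  =  2355.60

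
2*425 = 850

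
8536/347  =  24 + 208/347 = 24.60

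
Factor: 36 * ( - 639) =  - 2^2*3^4*71^1  =  -23004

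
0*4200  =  0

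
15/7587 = 5/2529 =0.00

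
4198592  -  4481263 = -282671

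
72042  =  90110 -18068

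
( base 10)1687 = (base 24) 2m7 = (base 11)12A4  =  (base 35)1d7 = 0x697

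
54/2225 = 54/2225 = 0.02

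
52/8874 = 26/4437 =0.01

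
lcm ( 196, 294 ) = 588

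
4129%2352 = 1777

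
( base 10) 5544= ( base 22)ba0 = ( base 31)5NQ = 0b1010110101000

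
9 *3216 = 28944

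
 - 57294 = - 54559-2735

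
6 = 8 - 2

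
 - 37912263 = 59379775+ - 97292038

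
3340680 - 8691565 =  - 5350885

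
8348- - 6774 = 15122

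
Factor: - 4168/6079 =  - 2^3*521^1*6079^( - 1)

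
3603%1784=35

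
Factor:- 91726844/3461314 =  -45863422/1730657 = - 2^1 * 11^1*577^1*3613^1*1730657^( - 1 )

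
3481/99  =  35 + 16/99 = 35.16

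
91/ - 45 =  - 91/45= - 2.02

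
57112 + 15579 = 72691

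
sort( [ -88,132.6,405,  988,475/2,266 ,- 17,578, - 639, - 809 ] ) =[ - 809, - 639, - 88 , - 17,132.6, 475/2, 266,405,578,988]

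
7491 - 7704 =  - 213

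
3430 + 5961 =9391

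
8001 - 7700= 301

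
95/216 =95/216 = 0.44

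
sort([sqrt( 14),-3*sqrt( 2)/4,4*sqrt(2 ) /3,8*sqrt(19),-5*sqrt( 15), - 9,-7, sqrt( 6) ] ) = [  -  5* sqrt ( 15) ,-9, - 7,-3*sqrt( 2)/4, 4*sqrt( 2)/3 , sqrt( 6),  sqrt ( 14 ),8*sqrt ( 19)]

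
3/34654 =3/34654 = 0.00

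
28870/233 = 28870/233 = 123.91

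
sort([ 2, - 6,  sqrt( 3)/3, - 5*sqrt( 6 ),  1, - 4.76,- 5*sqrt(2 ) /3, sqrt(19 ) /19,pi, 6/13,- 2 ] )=[-5*sqrt(6), - 6, - 4.76, - 5*sqrt(  2 )/3, - 2,sqrt(19 ) /19, 6/13 , sqrt(3)/3, 1,2, pi]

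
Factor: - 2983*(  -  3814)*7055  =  80265877910 = 2^1*5^1*17^1 * 19^1* 83^1*157^1*1907^1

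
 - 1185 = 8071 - 9256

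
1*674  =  674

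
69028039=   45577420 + 23450619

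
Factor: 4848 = 2^4*3^1 * 101^1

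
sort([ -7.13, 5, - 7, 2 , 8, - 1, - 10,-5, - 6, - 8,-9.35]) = [  -  10,  -  9.35,  -  8,-7.13, - 7,-6,-5,  -  1, 2,5 , 8]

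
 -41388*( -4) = 165552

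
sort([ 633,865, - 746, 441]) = [ - 746,441,  633,865]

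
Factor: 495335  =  5^1*157^1*631^1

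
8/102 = 4/51 = 0.08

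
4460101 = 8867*503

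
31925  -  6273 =25652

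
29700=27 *1100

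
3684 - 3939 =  - 255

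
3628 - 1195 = 2433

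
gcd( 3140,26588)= 4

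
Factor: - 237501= - 3^2*11^1 * 2399^1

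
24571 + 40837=65408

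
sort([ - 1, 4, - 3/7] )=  [ -1,-3/7, 4]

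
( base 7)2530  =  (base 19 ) 2C2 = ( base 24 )1FG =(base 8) 1670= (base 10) 952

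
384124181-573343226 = -189219045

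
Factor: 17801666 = 2^1 * 233^1  *38201^1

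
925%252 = 169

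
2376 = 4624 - 2248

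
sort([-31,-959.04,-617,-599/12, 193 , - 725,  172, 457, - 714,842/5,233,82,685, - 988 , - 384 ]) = [ - 988,-959.04,-725, - 714  ,-617,-384 , - 599/12,-31, 82,842/5, 172,193, 233,457,685 ] 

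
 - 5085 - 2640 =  - 7725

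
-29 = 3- 32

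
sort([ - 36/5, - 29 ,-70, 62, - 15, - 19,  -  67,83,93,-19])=[ - 70,- 67,-29, - 19 ,-19,-15, - 36/5,62, 83,93]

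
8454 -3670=4784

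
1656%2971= 1656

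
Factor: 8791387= 11^1 * 799217^1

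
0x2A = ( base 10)42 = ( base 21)20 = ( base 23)1J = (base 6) 110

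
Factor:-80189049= - 3^1 * 26729683^1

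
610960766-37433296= 573527470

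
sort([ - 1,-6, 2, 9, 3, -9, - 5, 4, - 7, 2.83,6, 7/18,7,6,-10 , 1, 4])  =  [-10,-9,-7,-6,-5,-1, 7/18,1,  2, 2.83,3,  4,4, 6, 6, 7,9]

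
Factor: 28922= 2^1 * 14461^1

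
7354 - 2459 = 4895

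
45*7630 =343350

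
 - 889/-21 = 127/3 = 42.33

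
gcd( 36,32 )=4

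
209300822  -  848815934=- 639515112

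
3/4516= 3/4516=   0.00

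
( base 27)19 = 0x24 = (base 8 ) 44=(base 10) 36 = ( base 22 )1E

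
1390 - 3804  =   - 2414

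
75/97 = 75/97 = 0.77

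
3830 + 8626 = 12456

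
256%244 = 12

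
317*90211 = 28596887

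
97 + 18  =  115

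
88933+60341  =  149274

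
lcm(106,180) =9540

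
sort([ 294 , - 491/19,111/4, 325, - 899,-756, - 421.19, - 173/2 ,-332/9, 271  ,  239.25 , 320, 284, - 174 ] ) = [-899, - 756, - 421.19, - 174, - 173/2 , - 332/9,-491/19,111/4,239.25,271,284,  294,320,325]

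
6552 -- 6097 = 12649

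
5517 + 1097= 6614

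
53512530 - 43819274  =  9693256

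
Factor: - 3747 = - 3^1*1249^1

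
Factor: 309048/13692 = 158/7  =  2^1*7^ ( - 1 )*79^1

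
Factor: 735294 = 2^1*3^1*7^2 *41^1 * 61^1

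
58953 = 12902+46051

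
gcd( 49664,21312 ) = 64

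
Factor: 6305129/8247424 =2^( - 7) * 64433^(-1 ) * 6305129^1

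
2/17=2/17 = 0.12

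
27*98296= 2653992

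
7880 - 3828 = 4052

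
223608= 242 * 924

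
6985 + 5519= 12504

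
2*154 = 308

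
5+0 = 5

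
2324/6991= 2324/6991 = 0.33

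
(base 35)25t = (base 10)2654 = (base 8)5136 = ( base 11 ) 1aa3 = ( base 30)2se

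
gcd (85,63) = 1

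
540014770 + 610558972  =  1150573742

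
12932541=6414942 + 6517599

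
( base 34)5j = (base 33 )5o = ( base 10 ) 189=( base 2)10111101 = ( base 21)90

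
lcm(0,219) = 0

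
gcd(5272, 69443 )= 1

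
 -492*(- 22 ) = 10824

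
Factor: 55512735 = 3^1*5^1* 17^1 * 217697^1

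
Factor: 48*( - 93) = -2^4*3^2*31^1 =- 4464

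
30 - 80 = - 50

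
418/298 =209/149=1.40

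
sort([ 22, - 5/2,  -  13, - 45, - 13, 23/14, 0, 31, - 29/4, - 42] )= [-45, -42, - 13, - 13, - 29/4,-5/2, 0,23/14, 22, 31] 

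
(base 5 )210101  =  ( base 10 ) 6901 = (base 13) 31ab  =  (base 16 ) 1af5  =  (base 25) b11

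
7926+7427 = 15353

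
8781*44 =386364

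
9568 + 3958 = 13526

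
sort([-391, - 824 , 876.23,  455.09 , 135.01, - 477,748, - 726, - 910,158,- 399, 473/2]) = [ - 910,  -  824,-726, - 477, - 399 , - 391,135.01 , 158,473/2,455.09 , 748,876.23]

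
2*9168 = 18336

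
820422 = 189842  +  630580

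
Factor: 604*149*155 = 13949380 = 2^2*5^1 * 31^1*149^1*151^1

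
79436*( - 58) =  - 4607288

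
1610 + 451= 2061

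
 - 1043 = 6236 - 7279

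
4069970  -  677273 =3392697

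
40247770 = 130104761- 89856991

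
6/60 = 1/10 = 0.10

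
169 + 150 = 319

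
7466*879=6562614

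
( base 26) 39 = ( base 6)223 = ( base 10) 87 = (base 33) 2l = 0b1010111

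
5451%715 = 446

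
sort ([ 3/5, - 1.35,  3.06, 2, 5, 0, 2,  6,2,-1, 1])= [  -  1.35,  -  1 , 0, 3/5, 1, 2, 2,2, 3.06, 5,6]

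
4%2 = 0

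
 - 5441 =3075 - 8516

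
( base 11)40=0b101100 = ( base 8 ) 54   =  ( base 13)35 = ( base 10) 44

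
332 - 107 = 225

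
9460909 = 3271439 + 6189470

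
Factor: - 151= - 151^1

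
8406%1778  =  1294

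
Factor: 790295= 5^1*11^1*14369^1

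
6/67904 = 3/33952 = 0.00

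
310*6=1860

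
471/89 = 471/89 = 5.29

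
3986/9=442 + 8/9 = 442.89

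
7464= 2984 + 4480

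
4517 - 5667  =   - 1150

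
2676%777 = 345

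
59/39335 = 59/39335 = 0.00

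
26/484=13/242 = 0.05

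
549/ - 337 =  - 549/337= -  1.63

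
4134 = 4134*1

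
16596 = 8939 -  - 7657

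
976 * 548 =534848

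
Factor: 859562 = 2^1*11^1*89^1*439^1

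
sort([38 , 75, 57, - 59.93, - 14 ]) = [ - 59.93, - 14, 38, 57, 75 ] 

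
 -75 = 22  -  97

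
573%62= 15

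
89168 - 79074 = 10094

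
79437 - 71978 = 7459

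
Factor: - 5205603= - 3^1 * 13^1 * 127^1*1051^1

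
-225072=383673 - 608745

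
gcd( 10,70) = 10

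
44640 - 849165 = - 804525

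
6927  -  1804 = 5123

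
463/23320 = 463/23320=   0.02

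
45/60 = 3/4 = 0.75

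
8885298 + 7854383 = 16739681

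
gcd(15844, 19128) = 4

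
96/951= 32/317= 0.10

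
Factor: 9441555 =3^1*5^1 * 199^1*3163^1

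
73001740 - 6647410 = 66354330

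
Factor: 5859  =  3^3*7^1*31^1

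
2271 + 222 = 2493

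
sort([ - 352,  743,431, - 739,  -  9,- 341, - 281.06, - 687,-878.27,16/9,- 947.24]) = [-947.24, - 878.27, - 739,-687, - 352 , - 341,  -  281.06,-9,16/9, 431 , 743 ] 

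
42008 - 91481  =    -  49473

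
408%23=17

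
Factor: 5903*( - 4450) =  -26268350 = - 2^1*5^2 * 89^1*5903^1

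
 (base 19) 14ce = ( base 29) a4j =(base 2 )10000101100001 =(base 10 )8545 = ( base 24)EK1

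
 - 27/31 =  - 27/31 = -  0.87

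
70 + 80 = 150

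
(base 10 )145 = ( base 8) 221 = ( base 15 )9a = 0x91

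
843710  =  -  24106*(-35)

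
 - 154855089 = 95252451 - 250107540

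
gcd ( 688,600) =8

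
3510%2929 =581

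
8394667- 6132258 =2262409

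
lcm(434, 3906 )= 3906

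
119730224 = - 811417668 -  - 931147892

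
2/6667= 2/6667 = 0.00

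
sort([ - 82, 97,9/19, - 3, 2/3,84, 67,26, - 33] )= [ - 82,-33, - 3, 9/19, 2/3, 26, 67, 84,97]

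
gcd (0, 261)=261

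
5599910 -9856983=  - 4257073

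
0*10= 0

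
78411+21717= 100128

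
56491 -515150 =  - 458659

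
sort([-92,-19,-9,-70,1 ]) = [- 92, - 70, - 19, - 9,1] 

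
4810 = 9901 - 5091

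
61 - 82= - 21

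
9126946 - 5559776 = 3567170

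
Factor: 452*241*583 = 2^2*11^1*53^1*113^1*241^1=63507356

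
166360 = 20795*8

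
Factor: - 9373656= - 2^3*3^1*  31^1*43^1*293^1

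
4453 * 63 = 280539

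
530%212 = 106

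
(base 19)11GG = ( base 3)101100021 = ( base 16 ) 1D74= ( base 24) D24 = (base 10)7540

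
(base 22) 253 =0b10000111001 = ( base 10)1081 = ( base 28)1AH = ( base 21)29a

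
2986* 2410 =7196260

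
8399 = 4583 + 3816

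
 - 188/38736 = -1 + 9637/9684 = -  0.00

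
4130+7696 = 11826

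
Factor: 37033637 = 37033637^1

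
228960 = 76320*3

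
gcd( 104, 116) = 4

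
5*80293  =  401465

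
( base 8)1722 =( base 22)20A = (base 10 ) 978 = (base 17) 369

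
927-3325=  - 2398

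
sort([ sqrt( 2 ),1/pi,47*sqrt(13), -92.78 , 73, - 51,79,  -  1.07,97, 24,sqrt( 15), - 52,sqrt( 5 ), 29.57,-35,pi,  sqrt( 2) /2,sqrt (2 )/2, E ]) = [-92.78 , - 52, - 51 , - 35, - 1.07, 1/pi, sqrt( 2)/2, sqrt( 2)/2,sqrt(2),sqrt(5 ), E, pi, sqrt( 15), 24,29.57, 73,79, 97, 47*sqrt( 13) ]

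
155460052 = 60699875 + 94760177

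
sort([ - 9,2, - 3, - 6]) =[ - 9, - 6, - 3,  2]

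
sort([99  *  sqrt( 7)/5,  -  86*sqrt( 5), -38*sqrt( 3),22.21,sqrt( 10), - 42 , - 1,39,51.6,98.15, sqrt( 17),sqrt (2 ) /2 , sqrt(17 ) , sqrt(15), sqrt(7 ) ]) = [  -  86*sqrt( 5 ), - 38 * sqrt( 3),  -  42,  -  1,sqrt( 2 ) /2,sqrt( 7),sqrt( 10),sqrt( 15), sqrt( 17),sqrt( 17),22.21,39,51.6, 99*sqrt ( 7)/5,98.15 ]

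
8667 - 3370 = 5297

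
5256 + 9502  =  14758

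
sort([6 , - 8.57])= [ - 8.57,6] 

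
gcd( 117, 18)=9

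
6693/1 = 6693 = 6693.00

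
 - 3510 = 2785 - 6295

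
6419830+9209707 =15629537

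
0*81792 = 0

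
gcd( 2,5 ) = 1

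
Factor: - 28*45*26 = -2^3*3^2*5^1*7^1*13^1 = - 32760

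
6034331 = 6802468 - 768137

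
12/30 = 2/5 = 0.40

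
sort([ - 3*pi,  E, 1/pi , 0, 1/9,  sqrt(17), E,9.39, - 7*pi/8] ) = [-3*pi, - 7*pi/8,0, 1/9, 1/pi, E, E, sqrt ( 17), 9.39]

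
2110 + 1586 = 3696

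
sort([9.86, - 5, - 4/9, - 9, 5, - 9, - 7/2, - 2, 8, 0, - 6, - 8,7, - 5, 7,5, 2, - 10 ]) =[ - 10,-9, - 9, - 8, - 6,-5, - 5,-7/2,  -  2, - 4/9, 0,2,5, 5, 7,7, 8, 9.86 ]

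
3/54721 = 3/54721 = 0.00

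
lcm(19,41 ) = 779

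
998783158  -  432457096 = 566326062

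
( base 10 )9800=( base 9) 14388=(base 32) 9i8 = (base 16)2648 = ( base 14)3800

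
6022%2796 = 430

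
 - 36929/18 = - 2052 + 7/18 = - 2051.61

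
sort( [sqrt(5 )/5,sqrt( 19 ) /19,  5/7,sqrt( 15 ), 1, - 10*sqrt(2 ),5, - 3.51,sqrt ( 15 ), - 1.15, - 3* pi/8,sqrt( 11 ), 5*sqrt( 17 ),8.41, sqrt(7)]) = [-10*sqrt( 2 ), - 3.51,- 3 * pi/8, - 1.15,sqrt(19 ) /19,sqrt( 5)/5,5/7, 1, sqrt( 7 ),sqrt( 11) , sqrt( 15),sqrt( 15), 5,8.41, 5 * sqrt( 17 ) ] 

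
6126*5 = 30630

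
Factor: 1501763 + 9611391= 11113154 = 2^1*13^1*427429^1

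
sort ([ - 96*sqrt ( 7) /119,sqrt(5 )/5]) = [ - 96*sqrt( 7)/119,sqrt(5 )/5 ]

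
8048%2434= 746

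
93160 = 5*18632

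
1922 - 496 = 1426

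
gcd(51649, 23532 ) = 1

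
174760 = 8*21845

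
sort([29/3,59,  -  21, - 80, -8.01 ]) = [ - 80, - 21, - 8.01, 29/3,59 ]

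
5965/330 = 1193/66 = 18.08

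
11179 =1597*7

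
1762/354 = 4 + 173/177 = 4.98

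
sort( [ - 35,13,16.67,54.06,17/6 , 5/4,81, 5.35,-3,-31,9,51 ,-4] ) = [ - 35,-31, - 4, - 3 , 5/4, 17/6,5.35,9, 13,16.67, 51, 54.06, 81] 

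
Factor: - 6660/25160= - 2^( - 1 ) * 3^2*17^( - 1 ) = - 9/34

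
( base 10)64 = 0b1000000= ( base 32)20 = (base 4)1000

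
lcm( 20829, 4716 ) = 249948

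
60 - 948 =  -888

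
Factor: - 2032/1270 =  - 8/5 = - 2^3 *5^(- 1)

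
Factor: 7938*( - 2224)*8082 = - 2^6*3^6*7^2*139^1*449^1 = - 142680533184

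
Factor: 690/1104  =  2^ (-3 ) * 5^1 = 5/8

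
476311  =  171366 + 304945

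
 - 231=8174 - 8405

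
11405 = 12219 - 814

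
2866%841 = 343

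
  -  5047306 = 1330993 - 6378299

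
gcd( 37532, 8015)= 1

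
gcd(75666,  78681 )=3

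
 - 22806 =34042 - 56848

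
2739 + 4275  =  7014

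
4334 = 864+3470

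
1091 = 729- - 362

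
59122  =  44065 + 15057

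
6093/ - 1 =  - 6093 + 0/1  =  - 6093.00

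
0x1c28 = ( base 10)7208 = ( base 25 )BD8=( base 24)cc8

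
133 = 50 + 83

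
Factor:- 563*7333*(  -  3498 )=14441419542 = 2^1*3^1*11^1 * 53^1*563^1*7333^1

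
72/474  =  12/79 = 0.15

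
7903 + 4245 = 12148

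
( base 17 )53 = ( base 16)58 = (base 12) 74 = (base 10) 88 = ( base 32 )2O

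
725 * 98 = 71050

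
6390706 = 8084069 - 1693363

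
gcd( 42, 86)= 2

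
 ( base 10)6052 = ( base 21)DF4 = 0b1011110100100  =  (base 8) 13644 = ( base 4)1132210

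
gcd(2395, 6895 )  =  5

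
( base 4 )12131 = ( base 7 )1130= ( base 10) 413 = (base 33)ch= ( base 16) 19d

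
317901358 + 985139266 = 1303040624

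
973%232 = 45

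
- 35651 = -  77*463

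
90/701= 90/701 = 0.13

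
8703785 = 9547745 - 843960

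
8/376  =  1/47 =0.02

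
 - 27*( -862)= 23274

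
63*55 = 3465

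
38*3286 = 124868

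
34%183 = 34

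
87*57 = 4959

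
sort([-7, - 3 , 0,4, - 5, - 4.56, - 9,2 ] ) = [ - 9, - 7, - 5, - 4.56, - 3 , 0,  2,  4 ] 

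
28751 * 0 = 0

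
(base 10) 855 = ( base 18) 2B9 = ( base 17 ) 2G5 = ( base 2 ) 1101010111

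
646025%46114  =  429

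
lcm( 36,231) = 2772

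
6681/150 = 44 + 27/50 =44.54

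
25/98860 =5/19772 = 0.00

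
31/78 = 31/78 = 0.40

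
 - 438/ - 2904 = 73/484 = 0.15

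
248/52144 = 31/6518 =0.00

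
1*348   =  348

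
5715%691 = 187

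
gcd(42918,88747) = 1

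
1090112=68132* 16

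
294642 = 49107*6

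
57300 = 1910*30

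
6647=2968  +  3679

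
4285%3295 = 990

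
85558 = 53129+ 32429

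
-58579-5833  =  -64412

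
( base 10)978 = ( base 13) 5a3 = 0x3D2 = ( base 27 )196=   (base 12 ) 696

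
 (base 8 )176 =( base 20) 66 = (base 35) 3l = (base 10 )126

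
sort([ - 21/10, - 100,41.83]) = [ - 100,-21/10,41.83 ] 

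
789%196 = 5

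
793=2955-2162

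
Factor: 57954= 2^1*3^1*13^1*743^1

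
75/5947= 75/5947 = 0.01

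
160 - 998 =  - 838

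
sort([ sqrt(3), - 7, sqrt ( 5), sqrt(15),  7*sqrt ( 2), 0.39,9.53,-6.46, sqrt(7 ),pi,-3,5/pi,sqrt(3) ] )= [-7,- 6.46, - 3,0.39, 5/pi, sqrt(3 ), sqrt( 3 ),  sqrt (5 ), sqrt(7 ), pi, sqrt(15 ), 9.53,7*sqrt(2) ]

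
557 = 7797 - 7240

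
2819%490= 369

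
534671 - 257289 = 277382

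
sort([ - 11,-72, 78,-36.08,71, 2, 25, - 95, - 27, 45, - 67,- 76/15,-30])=[- 95, - 72, - 67, -36.08,-30,- 27,- 11, -76/15,  2,25,45, 71,78 ] 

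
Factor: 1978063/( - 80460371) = - 17^( - 1) * 23^(-3)*389^ (-1)*1978063^1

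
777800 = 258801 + 518999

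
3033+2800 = 5833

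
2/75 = 2/75 = 0.03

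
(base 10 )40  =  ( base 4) 220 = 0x28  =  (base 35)15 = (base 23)1h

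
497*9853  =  4896941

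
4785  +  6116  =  10901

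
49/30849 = 7/4407 = 0.00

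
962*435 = 418470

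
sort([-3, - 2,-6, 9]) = [  -  6, - 3,-2 , 9] 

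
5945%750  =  695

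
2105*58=122090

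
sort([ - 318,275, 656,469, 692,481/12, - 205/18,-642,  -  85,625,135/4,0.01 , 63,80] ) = [ -642, - 318,  -  85, -205/18,0.01,  135/4,  481/12,63,80,275,  469, 625,656 , 692]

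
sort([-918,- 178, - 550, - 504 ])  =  [ - 918, -550, - 504, - 178 ]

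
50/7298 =25/3649 = 0.01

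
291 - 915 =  - 624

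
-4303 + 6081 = 1778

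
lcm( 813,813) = 813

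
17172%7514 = 2144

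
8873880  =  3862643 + 5011237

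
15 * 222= 3330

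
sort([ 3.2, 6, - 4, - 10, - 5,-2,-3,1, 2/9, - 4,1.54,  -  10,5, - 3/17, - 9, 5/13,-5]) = [ - 10, - 10, - 9, - 5, - 5, - 4, - 4, - 3, - 2, - 3/17,2/9,5/13, 1,1.54, 3.2, 5,6] 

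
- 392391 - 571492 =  - 963883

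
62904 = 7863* 8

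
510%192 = 126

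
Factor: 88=2^3*11^1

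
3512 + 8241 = 11753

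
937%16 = 9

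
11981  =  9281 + 2700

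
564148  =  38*14846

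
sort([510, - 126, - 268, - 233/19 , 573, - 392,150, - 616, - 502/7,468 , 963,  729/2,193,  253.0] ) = [ - 616, - 392 , - 268, - 126, - 502/7, - 233/19, 150,193,253.0 , 729/2,  468, 510, 573, 963]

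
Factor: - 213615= - 3^2* 5^1*47^1*101^1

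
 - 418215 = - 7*59745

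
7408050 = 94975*78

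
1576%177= 160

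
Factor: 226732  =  2^2*11^1*5153^1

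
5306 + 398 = 5704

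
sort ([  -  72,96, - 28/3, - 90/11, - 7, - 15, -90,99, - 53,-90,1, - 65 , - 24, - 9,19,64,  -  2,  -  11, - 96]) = [ - 96, - 90,  -  90 , - 72, - 65 , - 53 , - 24, - 15, - 11,-28/3, - 9,  -  90/11,-7, - 2,1,19, 64, 96,99] 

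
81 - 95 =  - 14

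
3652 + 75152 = 78804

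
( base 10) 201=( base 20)A1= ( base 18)b3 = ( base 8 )311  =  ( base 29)6r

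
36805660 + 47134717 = 83940377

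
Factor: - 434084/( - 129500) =5^( - 3 )*419^1  =  419/125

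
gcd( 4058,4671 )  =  1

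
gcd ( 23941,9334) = 1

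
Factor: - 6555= - 3^1*5^1*19^1*23^1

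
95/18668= 95/18668= 0.01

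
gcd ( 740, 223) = 1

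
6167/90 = 6167/90 = 68.52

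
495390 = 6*82565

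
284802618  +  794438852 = 1079241470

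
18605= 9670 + 8935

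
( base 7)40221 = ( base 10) 9717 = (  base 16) 25F5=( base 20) 145h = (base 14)3781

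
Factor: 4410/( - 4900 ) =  - 2^( - 1) *3^2*5^(- 1 )  =  - 9/10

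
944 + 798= 1742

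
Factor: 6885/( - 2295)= - 3 = - 3^1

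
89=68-- 21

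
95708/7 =13672 + 4/7 = 13672.57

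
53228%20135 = 12958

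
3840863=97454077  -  93613214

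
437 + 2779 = 3216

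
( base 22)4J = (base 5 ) 412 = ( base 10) 107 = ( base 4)1223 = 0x6b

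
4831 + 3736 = 8567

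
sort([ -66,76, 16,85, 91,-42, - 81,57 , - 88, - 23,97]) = [ - 88,- 81, - 66, - 42, - 23,16,  57 , 76,85, 91, 97]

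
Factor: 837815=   5^1*11^1*15233^1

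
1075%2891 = 1075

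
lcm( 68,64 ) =1088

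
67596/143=67596/143=   472.70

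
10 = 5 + 5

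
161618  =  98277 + 63341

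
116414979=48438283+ 67976696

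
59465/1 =59465 = 59465.00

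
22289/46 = 484 + 25/46 = 484.54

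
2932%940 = 112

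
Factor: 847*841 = 7^1*11^2*29^2 = 712327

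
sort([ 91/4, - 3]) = [ - 3, 91/4 ]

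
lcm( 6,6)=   6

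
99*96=9504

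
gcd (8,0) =8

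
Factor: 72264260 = 2^2  *5^1*61^1*59233^1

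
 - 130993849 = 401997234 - 532991083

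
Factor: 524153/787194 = 2^( - 1)* 3^( - 2) *7^2*19^1*101^( - 1)*433^(  -  1)* 563^1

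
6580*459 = 3020220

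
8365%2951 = 2463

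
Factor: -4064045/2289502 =- 2^(  -  1)*5^1*113^1* 293^(- 1) * 3907^( - 1) * 7193^1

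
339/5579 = 339/5579 = 0.06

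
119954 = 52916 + 67038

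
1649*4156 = 6853244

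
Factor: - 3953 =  - 59^1*67^1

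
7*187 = 1309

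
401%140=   121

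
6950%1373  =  85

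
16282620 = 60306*270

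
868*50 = 43400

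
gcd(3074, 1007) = 53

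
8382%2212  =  1746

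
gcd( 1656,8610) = 6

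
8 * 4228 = 33824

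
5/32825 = 1/6565 = 0.00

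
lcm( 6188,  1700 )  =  154700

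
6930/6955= 1386/1391 = 1.00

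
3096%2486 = 610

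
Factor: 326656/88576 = 2^1* 11^1*29^1*173^( - 1) = 638/173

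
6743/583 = 11 + 30/53=   11.57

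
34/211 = 34/211 = 0.16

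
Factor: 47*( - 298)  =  -14006 = - 2^1 * 47^1*149^1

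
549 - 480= 69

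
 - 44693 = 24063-68756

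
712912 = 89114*8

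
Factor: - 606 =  - 2^1*3^1*101^1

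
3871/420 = 553/60=9.22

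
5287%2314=659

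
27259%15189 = 12070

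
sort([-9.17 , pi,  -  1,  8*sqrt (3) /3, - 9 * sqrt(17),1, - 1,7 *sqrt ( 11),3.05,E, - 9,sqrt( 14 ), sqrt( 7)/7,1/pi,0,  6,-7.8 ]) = [-9*sqrt( 17 ),-9.17, - 9,- 7.8, - 1, - 1,0,1/pi,sqrt( 7 )/7,1, E,3.05,pi, sqrt(14 ),8 * sqrt(3)/3, 6, 7*sqrt(11)]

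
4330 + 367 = 4697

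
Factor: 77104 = 2^4 * 61^1*79^1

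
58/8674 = 29/4337= 0.01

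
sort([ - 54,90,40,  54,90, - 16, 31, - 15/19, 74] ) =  [ - 54, - 16 , - 15/19,31,40, 54, 74, 90, 90] 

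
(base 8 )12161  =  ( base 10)5233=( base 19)E98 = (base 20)D1D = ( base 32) 53H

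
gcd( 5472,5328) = 144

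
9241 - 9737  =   - 496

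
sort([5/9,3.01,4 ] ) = [ 5/9 , 3.01, 4]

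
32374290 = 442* 73245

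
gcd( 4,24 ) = 4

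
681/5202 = 227/1734 = 0.13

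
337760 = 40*8444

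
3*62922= 188766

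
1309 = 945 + 364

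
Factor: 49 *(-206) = - 10094  =  -2^1*7^2*103^1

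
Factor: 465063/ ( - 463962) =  - 2^( - 1)*19^1 * 41^1 * 53^( - 1 )*199^1* 1459^(  -  1 ) = - 155021/154654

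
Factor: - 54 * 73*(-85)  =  2^1*3^3*5^1*17^1 * 73^1 = 335070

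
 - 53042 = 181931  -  234973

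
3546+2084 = 5630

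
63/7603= 63/7603 =0.01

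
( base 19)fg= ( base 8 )455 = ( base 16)12d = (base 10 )301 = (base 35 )8l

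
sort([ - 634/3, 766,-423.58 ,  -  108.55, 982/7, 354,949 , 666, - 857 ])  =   [-857, - 423.58, - 634/3, - 108.55,  982/7, 354, 666, 766,949 ] 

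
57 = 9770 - 9713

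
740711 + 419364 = 1160075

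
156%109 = 47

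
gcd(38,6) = 2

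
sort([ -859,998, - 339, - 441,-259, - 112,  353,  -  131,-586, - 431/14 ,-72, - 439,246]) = [ - 859, - 586, - 441, - 439, - 339, - 259, - 131, - 112,-72, - 431/14, 246, 353, 998]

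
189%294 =189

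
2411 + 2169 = 4580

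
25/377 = 25/377 = 0.07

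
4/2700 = 1/675 = 0.00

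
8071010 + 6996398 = 15067408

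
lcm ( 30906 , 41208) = 123624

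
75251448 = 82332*914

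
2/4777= 2/4777 = 0.00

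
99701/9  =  99701/9  =  11077.89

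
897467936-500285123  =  397182813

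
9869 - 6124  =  3745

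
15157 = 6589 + 8568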